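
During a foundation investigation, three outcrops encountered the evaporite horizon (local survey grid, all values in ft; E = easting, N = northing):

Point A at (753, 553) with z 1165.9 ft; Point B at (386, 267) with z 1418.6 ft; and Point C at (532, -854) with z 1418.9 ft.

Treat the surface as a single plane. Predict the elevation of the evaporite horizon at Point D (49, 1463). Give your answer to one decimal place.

1531.5 ft

Two edge vectors: Point A→Point B = (-367, -286, 252.7), Point A→Point C = (-221, -1407, 253).
Normal n = (Point A→Point B) × (Point A→Point C) = (283190.9, 37004.3, 453163).
So ∂z/∂E = −n_x/n_z = −0.624921 and ∂z/∂N = −n_y/n_z = −0.081658.
Intercept c from Point A: 1165.9 + 470.57 + 45.16 = 1681.62.
At (49, 1463): z = −30.6 − 119.5 + 1681.62 = 1531.5 ft.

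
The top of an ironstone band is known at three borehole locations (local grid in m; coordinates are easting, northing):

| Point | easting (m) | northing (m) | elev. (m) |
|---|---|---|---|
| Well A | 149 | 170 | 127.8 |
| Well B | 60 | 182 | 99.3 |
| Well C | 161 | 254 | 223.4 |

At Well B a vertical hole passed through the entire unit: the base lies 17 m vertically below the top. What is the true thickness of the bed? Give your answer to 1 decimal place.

11.1 m

Let the plane be z = a·easting + b·northing + c.
Well B−Well A: −89a + 12b = −28.5;  Well C−Well A: 12a + 84b = 95.6.
Solving gives a = 0.46472, b = 1.07171.
|∇z| = √(a²+b²) = 1.16813, so dip δ = arctan(1.16813) = 49.43°.
True thickness = vertical thickness × cos δ = 17 × cos 49.43° = 11.1 m.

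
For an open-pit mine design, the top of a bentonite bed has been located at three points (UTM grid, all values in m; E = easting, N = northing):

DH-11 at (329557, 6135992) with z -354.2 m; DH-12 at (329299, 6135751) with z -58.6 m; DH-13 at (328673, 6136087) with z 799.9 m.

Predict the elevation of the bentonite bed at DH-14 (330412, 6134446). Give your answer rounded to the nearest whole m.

Let the plane be z = a·E + b·N + c.
DH-12−DH-11: −258a − 241b = 295.6;  DH-13−DH-11: −884a + 95b = 1154.1.
Solving gives a = −1.28905470, b = 0.15342785.
Then c = -354.2 − a·329557 − b·6135992 = −516969.27.
At (330412, 6134446): z = −425919.1 + 941194.9 − 516969.27 = -1693.5 m.

-1694 m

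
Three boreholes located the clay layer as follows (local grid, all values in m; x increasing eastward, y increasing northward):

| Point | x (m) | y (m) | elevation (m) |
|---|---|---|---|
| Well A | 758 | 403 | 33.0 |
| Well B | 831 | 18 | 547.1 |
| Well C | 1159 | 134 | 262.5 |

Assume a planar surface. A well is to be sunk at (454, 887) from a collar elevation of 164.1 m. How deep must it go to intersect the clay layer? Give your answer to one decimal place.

Two edge vectors: Well A→Well B = (73, -385, 514.1), Well A→Well C = (401, -269, 229.5).
Normal n = (Well A→Well B) × (Well A→Well C) = (49935.4, 189400.6, 134748).
So ∂z/∂x = −n_x/n_z = −0.370584 and ∂z/∂y = −n_y/n_z = −1.405591.
Intercept c from Well A: 33 + 280.90 + 566.45 = 880.36.
At (454, 887): z_contact = −168.24 − 1246.76 + 880.36 = -534.65 m.
Depth below ground = 164.1 − (-534.65) = 698.7 m.

698.7 m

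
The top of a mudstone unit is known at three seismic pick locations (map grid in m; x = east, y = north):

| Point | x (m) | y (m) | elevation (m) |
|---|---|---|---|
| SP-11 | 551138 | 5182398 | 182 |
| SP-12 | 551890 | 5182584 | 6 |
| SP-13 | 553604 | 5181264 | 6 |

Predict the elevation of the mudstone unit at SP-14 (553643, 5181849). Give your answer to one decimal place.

-135.5 m

Let the plane be z = a·x + b·y + c.
SP-12−SP-11: 752a + 186b = −176;  SP-13−SP-11: 2466a − 1134b = −176.
Solving gives a = −0.177148243, b = −0.230024309.
Then c = 182 − a·551138 − b·5182398 = 1289892.65.
At (553643, 5181849): z = −98076.9 − 1191951.2 + 1289892.65 = -135.5 m.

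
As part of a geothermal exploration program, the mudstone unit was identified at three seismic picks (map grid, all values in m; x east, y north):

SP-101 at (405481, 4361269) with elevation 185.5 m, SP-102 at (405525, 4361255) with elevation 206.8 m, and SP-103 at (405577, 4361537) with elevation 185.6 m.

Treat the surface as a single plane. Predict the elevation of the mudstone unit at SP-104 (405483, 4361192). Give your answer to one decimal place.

Let the plane be z = a·x + b·y + c.
SP-102−SP-101: 44a − 14b = 21.3;  SP-103−SP-101: 96a + 268b = 0.1.
Solving gives a = 0.434668088, b = −0.155328867.
Then c = 185.5 − a·405481 − b·4361269 = 501366.82.
At (405483, 4361192): z = 176250.5 − 677419.0 + 501366.82 = 198.3 m.

198.3 m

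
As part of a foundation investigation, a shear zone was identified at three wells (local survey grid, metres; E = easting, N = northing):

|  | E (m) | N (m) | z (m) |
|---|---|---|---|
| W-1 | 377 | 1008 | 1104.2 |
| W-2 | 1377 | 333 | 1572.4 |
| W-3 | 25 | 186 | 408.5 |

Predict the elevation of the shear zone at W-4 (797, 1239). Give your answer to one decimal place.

1558.6 m

Let the plane be z = a·E + b·N + c.
W-2−W-1: 1000a − 675b = 468.2;  W-3−W-1: −352a − 822b = −695.7.
Solving gives a = 0.806397, b = 0.501032.
Then c = 1104.2 − a·377 − b·1008 = 295.15.
At (797, 1239): z = 642.7 + 620.8 + 295.15 = 1558.6 m.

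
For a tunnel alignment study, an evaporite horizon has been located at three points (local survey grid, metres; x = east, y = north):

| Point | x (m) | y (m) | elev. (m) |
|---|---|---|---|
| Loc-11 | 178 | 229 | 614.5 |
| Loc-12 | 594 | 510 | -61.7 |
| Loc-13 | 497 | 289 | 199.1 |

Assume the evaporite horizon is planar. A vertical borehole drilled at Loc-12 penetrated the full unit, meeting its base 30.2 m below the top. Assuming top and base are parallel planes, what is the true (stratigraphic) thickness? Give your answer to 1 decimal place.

18.0 m

Let the plane be z = a·x + b·y + c.
Loc-12−Loc-11: 416a + 281b = −676.2;  Loc-13−Loc-11: 319a + 60b = −415.4.
Solving gives a = −1.17744, b = −0.66330.
|∇z| = √(a²+b²) = 1.35141, so dip δ = arctan(1.35141) = 53.50°.
True thickness = vertical thickness × cos δ = 30.2 × cos 53.50° = 18.0 m.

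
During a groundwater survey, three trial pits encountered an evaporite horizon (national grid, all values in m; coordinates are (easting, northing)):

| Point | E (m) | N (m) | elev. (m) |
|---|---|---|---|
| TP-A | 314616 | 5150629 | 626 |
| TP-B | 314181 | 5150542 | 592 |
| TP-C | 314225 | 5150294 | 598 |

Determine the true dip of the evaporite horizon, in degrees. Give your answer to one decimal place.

Let the plane be z = a·E + b·N + c.
TP-B−TP-A: −435a − 87b = −34;  TP-C−TP-A: −391a − 335b = −28.
Solving gives a = 0.08016, b = −0.00997.
Gradient magnitude |∇z| = √(a² + b²) = √(0.00642 + 0.00010) = 0.08077.
True dip = arctan(0.08077) = 4.6°, dipping toward W (azimuth ≈ 277°).

4.6°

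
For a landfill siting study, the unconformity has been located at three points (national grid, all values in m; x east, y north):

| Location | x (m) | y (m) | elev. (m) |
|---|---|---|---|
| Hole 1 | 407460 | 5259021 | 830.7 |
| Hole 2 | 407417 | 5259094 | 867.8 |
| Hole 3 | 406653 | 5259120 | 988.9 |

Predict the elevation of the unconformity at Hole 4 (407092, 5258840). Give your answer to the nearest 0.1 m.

Let the plane be z = a·x + b·y + c.
Hole 2−Hole 1: −43a + 73b = 37.1;  Hole 3−Hole 1: −807a + 99b = 158.2.
Solving gives a = −0.144101072, b = 0.423337725.
Then c = 830.7 − a·407460 − b·5259021 = −2166795.86.
At (407092, 5258840): z = −58662.4 + 2226265.4 − 2166795.86 = 807.1 m.

807.1 m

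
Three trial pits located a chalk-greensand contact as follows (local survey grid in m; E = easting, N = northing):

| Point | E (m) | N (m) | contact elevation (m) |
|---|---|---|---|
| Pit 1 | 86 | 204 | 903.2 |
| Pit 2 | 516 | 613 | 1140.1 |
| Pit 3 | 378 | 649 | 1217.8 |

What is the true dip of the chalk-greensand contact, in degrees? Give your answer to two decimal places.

Two edge vectors: Pit 1→Pit 2 = (430, 409, 236.9), Pit 1→Pit 3 = (292, 445, 314.6).
Normal n = (Pit 1→Pit 2) × (Pit 1→Pit 3) = (23250.9, -66103.2, 71922).
So ∂z/∂E = −n_x/n_z = −0.32328 and ∂z/∂N = −n_y/n_z = 0.91910.
Gradient magnitude |∇z| = √(a² + b²) = √(0.10451 + 0.84474) = 0.97429.
True dip = arctan(0.97429) = 44.25°, dipping toward SSE (azimuth ≈ 161°).

44.25°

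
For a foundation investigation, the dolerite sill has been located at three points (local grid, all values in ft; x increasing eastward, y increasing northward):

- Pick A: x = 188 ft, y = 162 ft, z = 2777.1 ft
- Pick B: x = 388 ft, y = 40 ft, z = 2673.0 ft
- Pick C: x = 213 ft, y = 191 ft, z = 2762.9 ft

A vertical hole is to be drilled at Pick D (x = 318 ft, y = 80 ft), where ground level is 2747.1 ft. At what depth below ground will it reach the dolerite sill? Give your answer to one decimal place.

37.6 ft

Let the plane be z = a·x + b·y + c.
Pick B−Pick A: 200a − 122b = −104.1;  Pick C−Pick A: 25a + 29b = −14.2.
Solving gives a = −0.53687, b = −0.02684.
Then c = 2777.1 − a·188 − b·162 = 2882.38.
At (318, 80): z_contact = −170.72 − 2.15 + 2882.38 = 2709.51 ft.
Depth below ground = 2747.1 − 2709.51 = 37.6 ft.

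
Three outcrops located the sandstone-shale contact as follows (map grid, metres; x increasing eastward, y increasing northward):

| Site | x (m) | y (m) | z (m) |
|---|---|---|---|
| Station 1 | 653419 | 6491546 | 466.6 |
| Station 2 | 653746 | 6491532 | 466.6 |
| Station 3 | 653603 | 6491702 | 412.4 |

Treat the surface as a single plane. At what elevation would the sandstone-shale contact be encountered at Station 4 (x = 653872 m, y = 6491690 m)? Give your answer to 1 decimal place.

412.6 m

Two edge vectors: Station 1→Station 2 = (327, -14, 0), Station 1→Station 3 = (184, 156, -54.2).
Normal n = (Station 1→Station 2) × (Station 1→Station 3) = (758.8, 17723.4, 53588).
So ∂z/∂x = −n_x/n_z = −0.014159887 and ∂z/∂y = −n_y/n_z = −0.330734493.
Intercept c from Station 1: 466.6 + 9252.34 + 2146978.17 = 2156697.11.
At (653872, 6491690): z = −9258.8 − 2147025.8 + 2156697.11 = 412.6 m.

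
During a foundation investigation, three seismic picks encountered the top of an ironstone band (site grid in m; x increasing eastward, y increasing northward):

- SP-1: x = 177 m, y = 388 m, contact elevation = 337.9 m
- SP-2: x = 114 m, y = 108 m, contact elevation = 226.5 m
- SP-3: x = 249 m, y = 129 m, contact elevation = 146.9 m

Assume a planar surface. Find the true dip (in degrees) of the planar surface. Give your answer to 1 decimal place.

41.0°

Let the plane be z = a·x + b·y + c.
SP-2−SP-1: −63a − 280b = −111.4;  SP-3−SP-1: 72a − 259b = −191.
Solving gives a = −0.67515, b = 0.54977.
Gradient magnitude |∇z| = √(a² + b²) = √(0.45583 + 0.30224) = 0.87067.
True dip = arctan(0.87067) = 41.0°, dipping toward SE (azimuth ≈ 129°).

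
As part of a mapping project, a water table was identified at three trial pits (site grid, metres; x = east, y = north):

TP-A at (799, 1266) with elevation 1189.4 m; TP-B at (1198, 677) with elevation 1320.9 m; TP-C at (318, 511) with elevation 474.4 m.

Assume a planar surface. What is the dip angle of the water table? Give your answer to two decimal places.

Two edge vectors: TP-A→TP-B = (399, -589, 131.5), TP-A→TP-C = (-481, -755, -715).
Normal n = (TP-A→TP-B) × (TP-A→TP-C) = (520417.5, 222033.5, -584554).
So ∂z/∂x = −n_x/n_z = 0.89028 and ∂z/∂y = −n_y/n_z = 0.37983.
Gradient magnitude |∇z| = √(a² + b²) = √(0.79260 + 0.14427) = 0.96792.
True dip = arctan(0.96792) = 44.07°, dipping toward WSW (azimuth ≈ 247°).

44.07°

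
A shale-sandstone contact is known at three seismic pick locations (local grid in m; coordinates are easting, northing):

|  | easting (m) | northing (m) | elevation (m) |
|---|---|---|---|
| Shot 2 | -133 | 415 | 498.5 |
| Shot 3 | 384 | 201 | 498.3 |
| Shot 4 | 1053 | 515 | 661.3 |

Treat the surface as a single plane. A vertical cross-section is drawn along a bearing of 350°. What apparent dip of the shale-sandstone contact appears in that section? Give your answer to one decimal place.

Let the plane be z = a·easting + b·northing + c.
Shot 3−Shot 2: 517a − 214b = −0.2;  Shot 4−Shot 2: 1186a + 100b = 162.8.
Solving gives a = 0.11397, b = 0.27628.
Unit vector along 350° is (sin 350°, cos 350°) = (-0.1736, 0.9848).
Slope in that direction = a·(-0.1736) + b·(0.9848) = 0.25229.
Apparent dip = arctan|0.25229| = 14.2° (true dip is 16.6°, so apparent ≤ true as expected).

14.2°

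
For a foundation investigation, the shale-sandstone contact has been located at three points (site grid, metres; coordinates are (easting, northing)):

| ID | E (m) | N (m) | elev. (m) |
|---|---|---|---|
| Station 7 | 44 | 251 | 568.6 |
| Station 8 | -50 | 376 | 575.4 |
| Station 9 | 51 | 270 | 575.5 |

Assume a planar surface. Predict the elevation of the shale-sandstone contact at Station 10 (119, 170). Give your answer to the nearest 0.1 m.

Two edge vectors: Station 7→Station 8 = (-94, 125, 6.8), Station 7→Station 9 = (7, 19, 6.9).
Normal n = (Station 7→Station 8) × (Station 7→Station 9) = (733.3, 696.2, -2661).
So ∂z/∂E = −n_x/n_z = 0.27557 and ∂z/∂N = −n_y/n_z = 0.26163.
Intercept c from Station 7: 568.6 − 12.13 − 65.67 = 490.81.
At (119, 170): z = 32.8 + 44.5 + 490.81 = 568.1 m.

568.1 m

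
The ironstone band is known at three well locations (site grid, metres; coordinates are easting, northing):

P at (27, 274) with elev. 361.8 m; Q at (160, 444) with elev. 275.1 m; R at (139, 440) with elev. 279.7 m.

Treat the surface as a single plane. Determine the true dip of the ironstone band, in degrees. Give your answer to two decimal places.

22.92°

Let the plane be z = a·easting + b·northing + c.
Q−P: 133a + 170b = −86.7;  R−P: 112a + 166b = −82.1.
Solving gives a = −0.14325, b = −0.39793.
Gradient magnitude |∇z| = √(a² + b²) = √(0.02052 + 0.15835) = 0.42293.
True dip = arctan(0.42293) = 22.92°, dipping toward NNE (azimuth ≈ 020°).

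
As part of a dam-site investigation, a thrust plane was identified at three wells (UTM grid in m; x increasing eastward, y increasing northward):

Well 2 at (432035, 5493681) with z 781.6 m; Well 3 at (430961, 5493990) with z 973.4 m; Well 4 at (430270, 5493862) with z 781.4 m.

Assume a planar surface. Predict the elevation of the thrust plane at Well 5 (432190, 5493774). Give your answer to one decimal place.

886.7 m

Let the plane be z = a·x + b·y + c.
Well 3−Well 2: −1074a + 309b = 191.8;  Well 4−Well 2: −1765a + 181b = −0.2.
Solving gives a = 0.099084022, b = 0.965101099.
Then c = 781.6 − a·432035 − b·5493681 = −5343983.74.
At (432190, 5493774): z = 42823.1 + 5302047.3 − 5343983.74 = 886.7 m.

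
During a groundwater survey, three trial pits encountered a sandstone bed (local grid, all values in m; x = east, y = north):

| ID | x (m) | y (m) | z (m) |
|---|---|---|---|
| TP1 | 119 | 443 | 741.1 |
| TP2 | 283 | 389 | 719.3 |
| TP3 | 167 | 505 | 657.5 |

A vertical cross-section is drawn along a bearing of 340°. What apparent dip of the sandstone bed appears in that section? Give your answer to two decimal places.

Let the plane be z = a·x + b·y + c.
TP2−TP1: 164a − 54b = −21.8;  TP3−TP1: 48a + 62b = −83.6.
Solving gives a = −0.45972, b = −0.99248.
Unit vector along 340° is (sin 340°, cos 340°) = (-0.3420, 0.9397).
Slope in that direction = a·(-0.3420) + b·(0.9397) = −0.77539.
Apparent dip = arctan|0.77539| = 37.79° (true dip is 47.6°, so apparent ≤ true as expected).

37.79°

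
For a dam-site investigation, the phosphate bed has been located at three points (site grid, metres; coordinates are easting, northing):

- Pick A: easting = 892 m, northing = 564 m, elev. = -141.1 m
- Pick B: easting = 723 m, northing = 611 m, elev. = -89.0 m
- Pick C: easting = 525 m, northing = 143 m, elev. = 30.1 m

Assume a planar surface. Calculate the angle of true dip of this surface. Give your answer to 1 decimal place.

19.6°

Two edge vectors: Pick A→Pick B = (-169, 47, 52.1), Pick A→Pick C = (-367, -421, 171.2).
Normal n = (Pick A→Pick B) × (Pick A→Pick C) = (29980.5, 9812.1, 88398).
So ∂z/∂easting = −n_x/n_z = −0.33915 and ∂z/∂northing = −n_y/n_z = −0.11100.
Gradient magnitude |∇z| = √(a² + b²) = √(0.11503 + 0.01232) = 0.35686.
True dip = arctan(0.35686) = 19.6°, dipping toward ENE (azimuth ≈ 072°).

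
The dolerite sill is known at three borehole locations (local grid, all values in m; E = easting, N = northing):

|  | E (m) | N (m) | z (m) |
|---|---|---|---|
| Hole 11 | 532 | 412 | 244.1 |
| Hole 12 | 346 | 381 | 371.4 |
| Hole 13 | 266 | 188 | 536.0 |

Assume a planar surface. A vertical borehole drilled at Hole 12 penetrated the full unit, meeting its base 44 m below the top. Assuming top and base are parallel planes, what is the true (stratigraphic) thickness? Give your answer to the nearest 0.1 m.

Two edge vectors: Hole 11→Hole 12 = (-186, -31, 127.3), Hole 11→Hole 13 = (-266, -224, 291.9).
Normal n = (Hole 11→Hole 12) × (Hole 11→Hole 13) = (19466.3, 20431.6, 33418).
So ∂z/∂E = −n_x/n_z = −0.58251 and ∂z/∂N = −n_y/n_z = −0.61140.
|∇z| = √(a²+b²) = 0.84447, so dip δ = arctan(0.84447) = 40.18°.
True thickness = vertical thickness × cos δ = 44 × cos 40.18° = 33.6 m.

33.6 m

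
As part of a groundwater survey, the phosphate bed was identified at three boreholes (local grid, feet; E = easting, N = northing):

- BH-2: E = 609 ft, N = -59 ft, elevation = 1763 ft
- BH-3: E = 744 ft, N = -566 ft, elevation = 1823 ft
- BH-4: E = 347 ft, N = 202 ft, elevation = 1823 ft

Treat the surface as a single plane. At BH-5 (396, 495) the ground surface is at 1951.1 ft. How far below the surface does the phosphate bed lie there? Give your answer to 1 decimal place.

222.7 ft

Two edge vectors: BH-2→BH-3 = (135, -507, 60), BH-2→BH-4 = (-262, 261, 60).
Normal n = (BH-2→BH-3) × (BH-2→BH-4) = (-46080, -23820, -97599).
So ∂z/∂E = −n_x/n_z = −0.47214 and ∂z/∂N = −n_y/n_z = −0.24406.
Intercept c from BH-2: 1763 + 287.53 − 14.40 = 2036.13.
At (396, 495): z_contact = −186.97 − 120.81 + 2036.13 = 1728.36 ft.
Depth below ground = 1951.1 − 1728.36 = 222.7 ft.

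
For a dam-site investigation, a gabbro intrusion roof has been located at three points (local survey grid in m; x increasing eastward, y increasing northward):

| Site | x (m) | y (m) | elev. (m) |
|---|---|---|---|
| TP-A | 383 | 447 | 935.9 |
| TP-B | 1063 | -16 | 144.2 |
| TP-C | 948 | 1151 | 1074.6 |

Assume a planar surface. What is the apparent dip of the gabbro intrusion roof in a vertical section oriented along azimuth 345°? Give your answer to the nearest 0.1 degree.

41.3°

Two edge vectors: TP-A→TP-B = (680, -463, -791.7), TP-A→TP-C = (565, 704, 138.7).
Normal n = (TP-A→TP-B) × (TP-A→TP-C) = (493138.7, -541626.5, 740315).
So ∂z/∂x = −n_x/n_z = −0.66612 and ∂z/∂y = −n_y/n_z = 0.73162.
Unit vector along 345° is (sin 345°, cos 345°) = (-0.2588, 0.9659).
Slope in that direction = a·(-0.2588) + b·(0.9659) = 0.87909.
Apparent dip = arctan|0.87909| = 41.3° (true dip is 44.7°, so apparent ≤ true as expected).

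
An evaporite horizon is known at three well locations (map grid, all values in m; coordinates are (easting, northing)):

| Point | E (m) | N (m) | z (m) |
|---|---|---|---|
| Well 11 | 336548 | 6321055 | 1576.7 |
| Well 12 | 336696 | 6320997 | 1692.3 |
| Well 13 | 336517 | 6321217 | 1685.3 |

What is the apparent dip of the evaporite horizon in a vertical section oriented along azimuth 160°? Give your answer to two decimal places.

24.08°

Let the plane be z = a·E + b·N + c.
Well 12−Well 11: 148a − 58b = 115.6;  Well 13−Well 11: −31a + 162b = 108.6.
Solving gives a = 1.12842, b = 0.88630.
Unit vector along 160° is (sin 160°, cos 160°) = (0.3420, -0.9397).
Slope in that direction = a·(0.3420) + b·(-0.9397) = −0.44691.
Apparent dip = arctan|0.44691| = 24.08° (true dip is 55.1°, so apparent ≤ true as expected).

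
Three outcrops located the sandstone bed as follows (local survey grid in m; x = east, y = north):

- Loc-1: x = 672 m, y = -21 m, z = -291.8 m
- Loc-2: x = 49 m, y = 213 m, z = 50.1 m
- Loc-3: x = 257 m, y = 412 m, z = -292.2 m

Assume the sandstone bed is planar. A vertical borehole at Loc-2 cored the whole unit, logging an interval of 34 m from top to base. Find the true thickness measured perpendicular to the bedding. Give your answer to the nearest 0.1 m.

Let the plane be z = a·x + b·y + c.
Loc-2−Loc-1: −623a + 234b = 341.9;  Loc-3−Loc-1: −415a + 433b = −0.4.
Solving gives a = −0.85802, b = −0.82328.
|∇z| = √(a²+b²) = 1.18911, so dip δ = arctan(1.18911) = 49.94°.
True thickness = vertical thickness × cos δ = 34 × cos 49.94° = 21.9 m.

21.9 m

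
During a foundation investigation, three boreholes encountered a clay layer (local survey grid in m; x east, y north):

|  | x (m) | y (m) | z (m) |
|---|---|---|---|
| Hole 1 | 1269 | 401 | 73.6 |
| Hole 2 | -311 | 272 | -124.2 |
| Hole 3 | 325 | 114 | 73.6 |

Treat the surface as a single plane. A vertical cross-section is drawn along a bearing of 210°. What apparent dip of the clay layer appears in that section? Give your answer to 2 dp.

21.90°

Let the plane be z = a·x + b·y + c.
Hole 2−Hole 1: −1580a − 129b = −197.8;  Hole 3−Hole 1: −944a − 287b = 0.
Solving gives a = 0.17115, b = −0.56296.
Unit vector along 210° is (sin 210°, cos 210°) = (-0.5000, -0.8660).
Slope in that direction = a·(-0.5000) + b·(-0.8660) = 0.40196.
Apparent dip = arctan|0.40196| = 21.90° (true dip is 30.5°, so apparent ≤ true as expected).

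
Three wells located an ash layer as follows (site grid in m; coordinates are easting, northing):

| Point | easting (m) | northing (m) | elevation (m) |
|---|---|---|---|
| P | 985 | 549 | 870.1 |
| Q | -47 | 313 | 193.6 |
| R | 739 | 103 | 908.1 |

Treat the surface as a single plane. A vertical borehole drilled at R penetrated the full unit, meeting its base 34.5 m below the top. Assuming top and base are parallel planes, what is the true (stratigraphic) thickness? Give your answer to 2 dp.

25.31 m

Two edge vectors: P→Q = (-1032, -236, -676.5), P→R = (-246, -446, 38).
Normal n = (P→Q) × (P→R) = (-310687, 205635, 402216).
So ∂z/∂easting = −n_x/n_z = 0.77244 and ∂z/∂northing = −n_y/n_z = −0.51126.
|∇z| = √(a²+b²) = 0.92631, so dip δ = arctan(0.92631) = 42.81°.
True thickness = vertical thickness × cos δ = 34.5 × cos 42.81° = 25.31 m.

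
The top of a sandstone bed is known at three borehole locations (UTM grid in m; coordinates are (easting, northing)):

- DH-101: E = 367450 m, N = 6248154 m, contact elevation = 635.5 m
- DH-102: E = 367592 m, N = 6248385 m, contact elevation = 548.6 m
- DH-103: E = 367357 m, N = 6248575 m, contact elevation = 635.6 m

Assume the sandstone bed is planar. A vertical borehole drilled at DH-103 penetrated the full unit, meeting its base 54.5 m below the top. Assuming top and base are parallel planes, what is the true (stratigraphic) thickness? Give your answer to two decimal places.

49.49 m

Two edge vectors: DH-101→DH-102 = (142, 231, -86.9), DH-101→DH-103 = (-93, 421, 0.1).
Normal n = (DH-101→DH-102) × (DH-101→DH-103) = (36608, 8067.5, 81265).
So ∂z/∂E = −n_x/n_z = −0.45048 and ∂z/∂N = −n_y/n_z = −0.09927.
|∇z| = √(a²+b²) = 0.46129, so dip δ = arctan(0.46129) = 24.76°.
True thickness = vertical thickness × cos δ = 54.5 × cos 24.76° = 49.49 m.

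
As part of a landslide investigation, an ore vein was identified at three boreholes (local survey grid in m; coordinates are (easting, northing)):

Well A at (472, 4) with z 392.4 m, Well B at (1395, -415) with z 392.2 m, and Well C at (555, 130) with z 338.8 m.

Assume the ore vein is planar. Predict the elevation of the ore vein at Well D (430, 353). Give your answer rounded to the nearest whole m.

Two edge vectors: Well A→Well B = (923, -419, -0.2), Well A→Well C = (83, 126, -53.6).
Normal n = (Well A→Well B) × (Well A→Well C) = (22483.6, 49456.2, 151075).
So ∂z/∂E = −n_x/n_z = −0.14882 and ∂z/∂N = −n_y/n_z = −0.32736.
Intercept c from Well A: 392.4 + 70.24 + 1.31 = 463.95.
At (430, 353): z = −64.0 − 115.6 + 463.95 = 284.4 m.

284 m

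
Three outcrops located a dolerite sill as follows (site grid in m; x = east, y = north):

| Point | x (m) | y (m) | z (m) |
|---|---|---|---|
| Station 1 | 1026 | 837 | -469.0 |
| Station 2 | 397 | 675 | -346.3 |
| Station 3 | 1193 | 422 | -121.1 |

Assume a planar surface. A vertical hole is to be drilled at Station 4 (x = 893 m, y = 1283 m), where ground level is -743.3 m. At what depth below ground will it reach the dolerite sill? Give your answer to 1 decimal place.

98.7 m

Let the plane be z = a·x + b·y + c.
Station 2−Station 1: −629a − 162b = 122.7;  Station 3−Station 1: 167a − 415b = 347.9.
Solving gives a = 0.018881, b = −0.830716.
Then c = -469 − a·1026 − b·837 = 206.94.
At (893, 1283): z_contact = 16.86 − 1065.81 + 206.94 = -842.01 m.
Depth below ground = -743.3 − (-842.01) = 98.7 m.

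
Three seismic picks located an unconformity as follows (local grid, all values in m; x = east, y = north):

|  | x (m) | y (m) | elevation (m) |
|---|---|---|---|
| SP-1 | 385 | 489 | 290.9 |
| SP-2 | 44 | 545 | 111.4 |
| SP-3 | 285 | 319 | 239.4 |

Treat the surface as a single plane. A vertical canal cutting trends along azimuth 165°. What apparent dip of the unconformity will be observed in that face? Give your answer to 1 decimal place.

8.1°

Let the plane be z = a·x + b·y + c.
SP-2−SP-1: −341a + 56b = −179.5;  SP-3−SP-1: −100a − 170b = −51.5.
Solving gives a = 0.52539, b = −0.00611.
Unit vector along 165° is (sin 165°, cos 165°) = (0.2588, -0.9659).
Slope in that direction = a·(0.2588) + b·(-0.9659) = 0.14188.
Apparent dip = arctan|0.14188| = 8.1° (true dip is 27.7°, so apparent ≤ true as expected).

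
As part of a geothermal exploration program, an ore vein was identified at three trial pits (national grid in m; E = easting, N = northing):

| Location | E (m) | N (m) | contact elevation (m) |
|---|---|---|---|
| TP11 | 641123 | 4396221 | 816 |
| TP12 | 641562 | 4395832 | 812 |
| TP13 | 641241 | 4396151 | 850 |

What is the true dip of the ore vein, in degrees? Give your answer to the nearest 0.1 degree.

53.5°

Two edge vectors: TP11→TP12 = (439, -389, -4), TP11→TP13 = (118, -70, 34).
Normal n = (TP11→TP12) × (TP11→TP13) = (-13506, -15398, 15172).
So ∂z/∂E = −n_x/n_z = 0.89019 and ∂z/∂N = −n_y/n_z = 1.01490.
Gradient magnitude |∇z| = √(a² + b²) = √(0.79244 + 1.03001) = 1.34998.
True dip = arctan(1.34998) = 53.5°, dipping toward SW (azimuth ≈ 221°).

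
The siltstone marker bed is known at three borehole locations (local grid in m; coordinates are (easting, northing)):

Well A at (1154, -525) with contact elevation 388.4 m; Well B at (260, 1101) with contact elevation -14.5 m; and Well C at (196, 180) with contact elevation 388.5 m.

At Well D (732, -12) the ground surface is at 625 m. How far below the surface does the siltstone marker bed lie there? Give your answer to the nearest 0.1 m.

Let the plane be z = a·E + b·N + c.
Well B−Well A: −894a + 1626b = −402.9;  Well C−Well A: −958a + 705b = 0.1.
Solving gives a = −0.306443, b = −0.416273.
Then c = 388.4 − a·1154 − b·-525 = 523.49.
At (732, -12): z_contact = −224.32 + 5.00 + 523.49 = 304.17 m.
Depth below ground = 625 − 304.17 = 320.8 m.

320.8 m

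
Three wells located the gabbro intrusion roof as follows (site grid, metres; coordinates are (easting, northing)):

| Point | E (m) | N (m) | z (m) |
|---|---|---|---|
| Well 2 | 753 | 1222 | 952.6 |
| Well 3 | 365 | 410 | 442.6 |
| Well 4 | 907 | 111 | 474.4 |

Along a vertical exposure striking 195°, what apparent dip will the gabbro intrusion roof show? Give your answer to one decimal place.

Let the plane be z = a·E + b·N + c.
Well 3−Well 2: −388a − 812b = −510;  Well 4−Well 2: 154a − 1111b = −478.2.
Solving gives a = 0.32064, b = 0.47487.
Unit vector along 195° is (sin 195°, cos 195°) = (-0.2588, -0.9659).
Slope in that direction = a·(-0.2588) + b·(-0.9659) = −0.54167.
Apparent dip = arctan|0.54167| = 28.4° (true dip is 29.8°, so apparent ≤ true as expected).

28.4°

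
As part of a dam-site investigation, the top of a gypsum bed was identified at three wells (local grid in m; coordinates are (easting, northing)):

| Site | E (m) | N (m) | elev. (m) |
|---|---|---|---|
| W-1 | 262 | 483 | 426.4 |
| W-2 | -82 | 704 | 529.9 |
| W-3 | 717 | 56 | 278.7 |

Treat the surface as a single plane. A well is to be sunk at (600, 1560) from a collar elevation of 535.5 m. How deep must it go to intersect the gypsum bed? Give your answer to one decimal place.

107.0 m

Two edge vectors: W-1→W-2 = (-344, 221, 103.5), W-1→W-3 = (455, -427, -147.7).
Normal n = (W-1→W-2) × (W-1→W-3) = (11552.8, -3716.3, 46333).
So ∂z/∂E = −n_x/n_z = −0.249343 and ∂z/∂N = −n_y/n_z = 0.080208.
Intercept c from W-1: 426.4 + 65.33 − 38.74 = 452.99.
At (600, 1560): z_contact = −149.61 + 125.13 + 452.99 = 428.51 m.
Depth below ground = 535.5 − 428.51 = 107.0 m.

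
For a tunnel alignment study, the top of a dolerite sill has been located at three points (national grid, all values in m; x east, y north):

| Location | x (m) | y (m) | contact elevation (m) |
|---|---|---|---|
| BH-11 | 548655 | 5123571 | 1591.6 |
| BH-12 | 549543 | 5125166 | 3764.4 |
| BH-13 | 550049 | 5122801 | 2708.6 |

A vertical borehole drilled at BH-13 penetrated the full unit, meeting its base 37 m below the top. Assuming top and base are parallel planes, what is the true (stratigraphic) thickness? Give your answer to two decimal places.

Let the plane be z = a·x + b·y + c.
BH-12−BH-11: 888a + 1595b = 2172.8;  BH-13−BH-11: 1394a − 770b = 1117.
Solving gives a = 1.18832, b = 0.70067.
|∇z| = √(a²+b²) = 1.37951, so dip δ = arctan(1.37951) = 54.06°.
True thickness = vertical thickness × cos δ = 37 × cos 54.06° = 21.72 m.

21.72 m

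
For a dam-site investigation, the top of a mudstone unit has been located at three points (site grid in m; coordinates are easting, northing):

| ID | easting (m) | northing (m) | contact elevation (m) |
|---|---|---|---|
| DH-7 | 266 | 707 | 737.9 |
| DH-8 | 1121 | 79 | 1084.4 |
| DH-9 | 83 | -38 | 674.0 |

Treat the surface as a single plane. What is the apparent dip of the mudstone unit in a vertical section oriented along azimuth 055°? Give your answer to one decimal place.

Two edge vectors: DH-7→DH-8 = (855, -628, 346.5), DH-7→DH-9 = (-183, -745, -63.9).
Normal n = (DH-7→DH-8) × (DH-7→DH-9) = (298271.7, -8775, -751899).
So ∂z/∂easting = −n_x/n_z = 0.39669 and ∂z/∂northing = −n_y/n_z = −0.01167.
Unit vector along 055° is (sin 55°, cos 55°) = (0.8192, 0.5736).
Slope in that direction = a·(0.8192) + b·(0.5736) = 0.31826.
Apparent dip = arctan|0.31826| = 17.7° (true dip is 21.6°, so apparent ≤ true as expected).

17.7°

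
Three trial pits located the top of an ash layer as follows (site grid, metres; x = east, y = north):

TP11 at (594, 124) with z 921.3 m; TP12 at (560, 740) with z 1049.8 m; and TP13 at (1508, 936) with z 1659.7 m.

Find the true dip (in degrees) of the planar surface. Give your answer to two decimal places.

Let the plane be z = a·x + b·y + c.
TP12−TP11: −34a + 616b = 128.5;  TP13−TP11: 914a + 812b = 738.4.
Solving gives a = 0.59345, b = 0.24136.
Gradient magnitude |∇z| = √(a² + b²) = √(0.35219 + 0.05825) = 0.64066.
True dip = arctan(0.64066) = 32.65°, dipping toward WSW (azimuth ≈ 248°).

32.65°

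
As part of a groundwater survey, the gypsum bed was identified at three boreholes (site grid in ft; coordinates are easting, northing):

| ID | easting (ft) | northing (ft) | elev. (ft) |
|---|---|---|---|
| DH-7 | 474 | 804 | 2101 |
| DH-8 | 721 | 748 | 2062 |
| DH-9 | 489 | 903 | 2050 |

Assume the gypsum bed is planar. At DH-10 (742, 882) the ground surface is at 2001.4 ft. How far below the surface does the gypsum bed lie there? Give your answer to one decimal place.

8.6 ft

Two edge vectors: DH-7→DH-8 = (247, -56, -39), DH-7→DH-9 = (15, 99, -51).
Normal n = (DH-7→DH-8) × (DH-7→DH-9) = (6717, 12012, 25293).
So ∂z/∂easting = −n_x/n_z = −0.26557 and ∂z/∂northing = −n_y/n_z = −0.47491.
Intercept c from DH-7: 2101 + 125.88 + 381.83 = 2608.71.
At (742, 882): z_contact = −197.05 − 418.87 + 2608.71 = 1992.78 ft.
Depth below ground = 2001.4 − 1992.78 = 8.6 ft.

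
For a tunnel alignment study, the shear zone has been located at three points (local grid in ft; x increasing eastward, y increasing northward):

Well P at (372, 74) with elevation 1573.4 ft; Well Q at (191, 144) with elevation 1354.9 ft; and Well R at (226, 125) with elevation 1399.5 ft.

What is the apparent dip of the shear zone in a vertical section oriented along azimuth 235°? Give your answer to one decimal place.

Let the plane be z = a·x + b·y + c.
Well Q−Well P: −181a + 70b = −218.5;  Well R−Well P: −146a + 51b = −173.9.
Solving gives a = 1.04095, b = −0.42983.
Unit vector along 235° is (sin 235°, cos 235°) = (-0.8192, -0.5736).
Slope in that direction = a·(-0.8192) + b·(-0.5736) = −0.60616.
Apparent dip = arctan|0.60616| = 31.2° (true dip is 48.4°, so apparent ≤ true as expected).

31.2°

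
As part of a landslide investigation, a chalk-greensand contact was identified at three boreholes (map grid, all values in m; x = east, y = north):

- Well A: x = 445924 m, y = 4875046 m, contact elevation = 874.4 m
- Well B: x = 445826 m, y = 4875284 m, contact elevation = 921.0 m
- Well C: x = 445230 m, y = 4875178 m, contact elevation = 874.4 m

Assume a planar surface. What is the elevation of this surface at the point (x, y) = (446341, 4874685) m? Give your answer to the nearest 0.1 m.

Two edge vectors: Well A→Well B = (-98, 238, 46.6), Well A→Well C = (-694, 132, 0).
Normal n = (Well A→Well B) × (Well A→Well C) = (-6151.2, -32340.4, 152236).
So ∂z/∂x = −n_x/n_z = 0.040405686 and ∂z/∂y = −n_y/n_z = 0.212435955.
Intercept c from Well A: 874.4 − 18017.87 − 1035635.05 = −1052778.52.
At (446341, 4874685): z = 18034.7 + 1035558.4 − 1052778.52 = 814.6 m.

814.6 m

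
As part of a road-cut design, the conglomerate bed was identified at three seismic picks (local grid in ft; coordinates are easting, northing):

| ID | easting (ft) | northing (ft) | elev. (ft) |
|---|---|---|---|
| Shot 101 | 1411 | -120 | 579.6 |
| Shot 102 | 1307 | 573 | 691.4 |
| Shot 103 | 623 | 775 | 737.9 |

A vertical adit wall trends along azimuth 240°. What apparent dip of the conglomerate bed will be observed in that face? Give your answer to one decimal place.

3.5°

Let the plane be z = a·easting + b·northing + c.
Shot 102−Shot 101: −104a + 693b = 111.8;  Shot 103−Shot 101: −788a + 895b = 158.3.
Solving gives a = −0.02128, b = 0.15813.
Unit vector along 240° is (sin 240°, cos 240°) = (-0.8660, -0.5000).
Slope in that direction = a·(-0.8660) + b·(-0.5000) = −0.06064.
Apparent dip = arctan|0.06064| = 3.5° (true dip is 9.1°, so apparent ≤ true as expected).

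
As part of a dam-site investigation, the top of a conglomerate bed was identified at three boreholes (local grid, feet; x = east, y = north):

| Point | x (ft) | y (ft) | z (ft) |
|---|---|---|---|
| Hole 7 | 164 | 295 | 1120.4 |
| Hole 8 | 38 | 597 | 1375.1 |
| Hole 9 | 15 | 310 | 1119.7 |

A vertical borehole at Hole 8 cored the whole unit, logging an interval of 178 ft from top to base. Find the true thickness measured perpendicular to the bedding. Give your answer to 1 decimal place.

133.1 ft

Two edge vectors: Hole 7→Hole 8 = (-126, 302, 254.7), Hole 7→Hole 9 = (-149, 15, -0.7).
Normal n = (Hole 7→Hole 8) × (Hole 7→Hole 9) = (-4031.9, -38038.5, 43108).
So ∂z/∂x = −n_x/n_z = 0.09353 and ∂z/∂y = −n_y/n_z = 0.88240.
|∇z| = √(a²+b²) = 0.88734, so dip δ = arctan(0.88734) = 41.58°.
True thickness = vertical thickness × cos δ = 178 × cos 41.58° = 133.1 ft.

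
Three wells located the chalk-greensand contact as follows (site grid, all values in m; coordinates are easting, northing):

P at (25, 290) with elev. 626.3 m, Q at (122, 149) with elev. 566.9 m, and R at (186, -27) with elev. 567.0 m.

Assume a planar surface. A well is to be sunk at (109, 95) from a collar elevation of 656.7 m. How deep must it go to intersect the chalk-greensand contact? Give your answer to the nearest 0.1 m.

47.3 m

Let the plane be z = a·easting + b·northing + c.
Q−P: 97a − 141b = −59.4;  R−P: 161a − 317b = −59.3.
Solving gives a = −1.30076, b = −0.47357.
Then c = 626.3 − a·25 − b·290 = 796.15.
At (109, 95): z_contact = −141.78 − 44.99 + 796.15 = 609.38 m.
Depth below ground = 656.7 − 609.38 = 47.3 m.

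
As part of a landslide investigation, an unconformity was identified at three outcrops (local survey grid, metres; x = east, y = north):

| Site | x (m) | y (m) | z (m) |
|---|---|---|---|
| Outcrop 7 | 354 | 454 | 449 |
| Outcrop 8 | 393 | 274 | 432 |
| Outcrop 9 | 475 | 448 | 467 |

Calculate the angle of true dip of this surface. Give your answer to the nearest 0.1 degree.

11.4°

Two edge vectors: Outcrop 7→Outcrop 8 = (39, -180, -17), Outcrop 7→Outcrop 9 = (121, -6, 18).
Normal n = (Outcrop 7→Outcrop 8) × (Outcrop 7→Outcrop 9) = (-3342, -2759, 21546).
So ∂z/∂x = −n_x/n_z = 0.15511 and ∂z/∂y = −n_y/n_z = 0.12805.
Gradient magnitude |∇z| = √(a² + b²) = √(0.02406 + 0.01640) = 0.20114.
True dip = arctan(0.20114) = 11.4°, dipping toward SW (azimuth ≈ 230°).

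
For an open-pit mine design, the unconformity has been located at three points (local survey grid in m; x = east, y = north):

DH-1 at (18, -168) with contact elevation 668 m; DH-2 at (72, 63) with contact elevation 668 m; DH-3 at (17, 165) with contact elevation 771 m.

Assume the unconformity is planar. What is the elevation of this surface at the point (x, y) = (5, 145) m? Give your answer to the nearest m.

781 m

Let the plane be z = a·x + b·y + c.
DH-2−DH-1: 54a + 231b = 0;  DH-3−DH-1: −1a + 333b = 103.
Solving gives a = −1.30637, b = 0.30539.
Then c = 668 − a·18 − b·-168 = 742.82.
At (5, 145): z = −6.5 + 44.3 + 742.82 = 780.6 m.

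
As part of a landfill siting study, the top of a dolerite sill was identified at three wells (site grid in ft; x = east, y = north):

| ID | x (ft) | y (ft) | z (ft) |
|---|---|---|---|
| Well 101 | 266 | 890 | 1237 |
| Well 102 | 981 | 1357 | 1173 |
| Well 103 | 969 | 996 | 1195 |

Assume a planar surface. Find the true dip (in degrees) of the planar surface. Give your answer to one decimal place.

Let the plane be z = a·x + b·y + c.
Well 102−Well 101: 715a + 467b = −64;  Well 103−Well 101: 703a + 106b = −42.
Solving gives a = −0.05081, b = −0.05925.
Gradient magnitude |∇z| = √(a² + b²) = √(0.00258 + 0.00351) = 0.07805.
True dip = arctan(0.07805) = 4.5°, dipping toward NE (azimuth ≈ 041°).

4.5°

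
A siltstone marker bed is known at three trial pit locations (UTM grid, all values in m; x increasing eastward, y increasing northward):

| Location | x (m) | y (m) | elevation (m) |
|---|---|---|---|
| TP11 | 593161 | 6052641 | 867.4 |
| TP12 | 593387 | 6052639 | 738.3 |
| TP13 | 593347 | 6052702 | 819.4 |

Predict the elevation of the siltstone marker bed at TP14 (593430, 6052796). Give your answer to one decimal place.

860.1 m

Two edge vectors: TP11→TP12 = (226, -2, -129.1), TP11→TP13 = (186, 61, -48).
Normal n = (TP11→TP12) × (TP11→TP13) = (7971.1, -13164.6, 14158).
So ∂z/∂x = −n_x/n_z = −0.563010312 and ∂z/∂y = −n_y/n_z = 0.929834722.
Intercept c from TP11: 867.4 + 333955.76 − 5627955.76 = −5293132.60.
At (593430, 6052796): z = −334107.2 + 5628099.9 − 5293132.60 = 860.1 m.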